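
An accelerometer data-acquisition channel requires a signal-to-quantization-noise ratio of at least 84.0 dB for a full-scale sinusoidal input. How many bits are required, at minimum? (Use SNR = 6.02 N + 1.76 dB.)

6.02 N + 1.76 ≥ 84.0 gives N ≥ 13.661, so the minimum integer is 14.

14 bits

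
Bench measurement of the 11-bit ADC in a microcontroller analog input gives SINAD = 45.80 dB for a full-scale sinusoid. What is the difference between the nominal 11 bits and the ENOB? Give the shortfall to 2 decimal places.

3.68 bits

N_eff = (45.80 − 1.76)/6.02 = 7.3156 bits.
Shortfall = 11 − 7.3156 = 3.6844 bits.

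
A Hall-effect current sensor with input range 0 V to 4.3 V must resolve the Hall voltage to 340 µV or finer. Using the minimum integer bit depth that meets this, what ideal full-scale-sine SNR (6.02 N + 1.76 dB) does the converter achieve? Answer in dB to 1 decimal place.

86.0 dB

Full-scale range = 4.3 V.
4.3 V / 340 µV = 12650. Since 2^13 = 8192 and 2^14 = 16384, N = 14.
SNR = 6.02 × 14 + 1.76 = 86.04 dB.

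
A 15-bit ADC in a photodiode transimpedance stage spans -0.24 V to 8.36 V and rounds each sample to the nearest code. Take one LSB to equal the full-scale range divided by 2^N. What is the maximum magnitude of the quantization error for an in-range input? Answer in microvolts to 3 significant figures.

The full-scale span is 8.36 − (-0.24) = 8.6 V.
LSB = 8.6 V ÷ 2^15 = 8.6/32768 V = 262.45 µV.
|e|_max = LSB/2 = 131 µV.

131 µV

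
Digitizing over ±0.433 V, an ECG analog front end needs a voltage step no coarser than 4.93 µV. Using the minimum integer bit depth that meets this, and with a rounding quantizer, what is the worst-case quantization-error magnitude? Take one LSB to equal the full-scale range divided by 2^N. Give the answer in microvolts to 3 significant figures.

1.65 µV

The full-scale span is 0.433 − (-0.433) = 0.866 V.
Levels needed ≥ 0.866/4.93 µV = 175700. 2^18 = 262144 suffices, so N_min = 18.
Step size = 0.866/262144 V = 3.3035 µV.
Max error for round-to-nearest is LSB/2 = 1.65 µV.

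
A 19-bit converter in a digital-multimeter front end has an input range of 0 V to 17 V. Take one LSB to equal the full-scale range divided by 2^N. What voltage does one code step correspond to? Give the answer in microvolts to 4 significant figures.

Span = 17 V.
2^19 = 524288 levels.
LSB = 17 V / 2^19 = 32.42 µV.

32.42 µV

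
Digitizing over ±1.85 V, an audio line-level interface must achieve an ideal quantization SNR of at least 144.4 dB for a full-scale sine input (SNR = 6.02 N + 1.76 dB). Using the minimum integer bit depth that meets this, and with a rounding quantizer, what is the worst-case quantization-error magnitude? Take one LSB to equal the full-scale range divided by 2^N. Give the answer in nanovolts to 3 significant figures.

110 nV

Span: 1.85 V − (-1.85 V) = 3.7 V.
N ≥ (144.4 − 1.76)/6.02 = 23.694 → N_min = 24.
LSB = 3.7 V ÷ 2^24 = 3.7/16777216 V = 220.54 nV.
|e|_max = LSB/2 = 110 nV.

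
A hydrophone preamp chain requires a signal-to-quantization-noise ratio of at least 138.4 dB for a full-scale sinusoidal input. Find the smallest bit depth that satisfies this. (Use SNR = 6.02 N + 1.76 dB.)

6.02 N + 1.76 ≥ 138.4 gives N ≥ 22.698, so the minimum integer is 23.

23 bits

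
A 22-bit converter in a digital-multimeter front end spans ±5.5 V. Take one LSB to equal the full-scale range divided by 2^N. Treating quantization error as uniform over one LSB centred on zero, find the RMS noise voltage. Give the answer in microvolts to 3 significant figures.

0.757 µV

Range = 5.5 − (-5.5) = 11 V.
LSB = 11 V ÷ 2^22 = 11/4194304 V = 2.6226 µV.
RMS of a uniform error over width LSB is LSB/√12 = 0.757 µV.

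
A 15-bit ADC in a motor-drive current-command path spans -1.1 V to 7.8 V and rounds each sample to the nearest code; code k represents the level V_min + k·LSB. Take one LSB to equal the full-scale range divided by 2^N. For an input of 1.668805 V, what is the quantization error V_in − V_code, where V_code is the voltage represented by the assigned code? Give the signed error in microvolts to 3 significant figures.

+48.9 µV

The full-scale span is 7.8 − (-1.1) = 8.9 V. LSB = 8.9 V / 2^15 ≈ 271.6 µV.
Position in LSBs: (1.668805 − (-1.1)) × 32768/8.9 = 10194.1800; rounding gives k = 10194.
Reconstructed level: -1.1 + 10194 × 8.9/32768 V = 1.6687561035 V.
Error = V_in − V_code = 1.668805 − (1.6687561035) = +48.9 µV.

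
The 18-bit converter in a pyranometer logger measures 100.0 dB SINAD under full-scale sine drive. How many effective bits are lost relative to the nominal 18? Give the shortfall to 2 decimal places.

Effective bits = (100.0 − 1.76)/6.02 = 16.3189.
18 − 16.3189 = 1.68 bits below nominal.

1.68 bits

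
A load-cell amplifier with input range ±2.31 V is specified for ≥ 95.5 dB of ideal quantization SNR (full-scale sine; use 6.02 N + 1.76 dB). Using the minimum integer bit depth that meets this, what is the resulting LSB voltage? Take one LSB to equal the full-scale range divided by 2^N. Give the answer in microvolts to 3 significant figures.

The full-scale span is 2.31 − (-2.31) = 4.62 V.
Solving 6.02 N ≥ 95.5 − 1.76: N ≥ 15.571. Round up → N = 16.
One LSB is 4.62 V / 65536 = 70.5 µV.

70.5 µV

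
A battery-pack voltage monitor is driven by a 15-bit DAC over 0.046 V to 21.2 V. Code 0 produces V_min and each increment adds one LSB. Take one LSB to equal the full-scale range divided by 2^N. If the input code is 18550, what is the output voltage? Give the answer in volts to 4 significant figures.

12.02 V

The full-scale span is 21.2 − (0.046) = 21.154 V. LSB = 21.154 V / 2^15.
V_out = V_min + code × LSB = 0.046 V + 18550 × 21.154 V / 32768
      = 0.046 + 11.9753 = 12.0213 V.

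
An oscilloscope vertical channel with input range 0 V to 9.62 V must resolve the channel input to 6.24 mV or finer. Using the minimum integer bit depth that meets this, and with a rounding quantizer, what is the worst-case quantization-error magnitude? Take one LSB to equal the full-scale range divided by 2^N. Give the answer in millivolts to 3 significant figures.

Range is 9.62 V.
Need 2^N ≥ 9.62 V / 6.24 mV = 1542 → N_min = 11.
One LSB is 9.62 V / 2048 = 4.6973 mV.
Max error for round-to-nearest is LSB/2 = 2.35 mV.

2.35 mV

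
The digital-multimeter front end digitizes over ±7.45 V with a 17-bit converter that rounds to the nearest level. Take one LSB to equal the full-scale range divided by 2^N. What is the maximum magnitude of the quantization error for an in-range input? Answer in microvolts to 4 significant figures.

Span: 7.45 V − (-7.45 V) = 14.9 V.
Step size = 14.9/131072 V = 113.678 µV.
Worst-case error for round-to-nearest is half an LSB: 56.84 µV.

56.84 µV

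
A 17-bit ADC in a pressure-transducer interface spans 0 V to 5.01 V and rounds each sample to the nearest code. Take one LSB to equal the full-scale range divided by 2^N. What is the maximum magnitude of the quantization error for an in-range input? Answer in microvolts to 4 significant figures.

19.11 µV

V_FS = 5.01 V.
Step size = 5.01/131072 V = 38.2233 µV.
|e|_max = LSB/2 = 19.11 µV.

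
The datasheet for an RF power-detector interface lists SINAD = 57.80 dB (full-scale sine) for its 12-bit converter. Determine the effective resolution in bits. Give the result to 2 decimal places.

(57.80 − 1.76) / 6.02 = 56.04/6.02 = 9.3090 effective bits.

9.31 bits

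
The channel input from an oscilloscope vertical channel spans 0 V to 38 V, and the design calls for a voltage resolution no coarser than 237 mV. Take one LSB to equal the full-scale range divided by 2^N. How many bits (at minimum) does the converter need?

8 bits

Span = 38 V.
38 V / 237 mV = 160.3. Since 2^7 = 128 and 2^8 = 256, N = 8.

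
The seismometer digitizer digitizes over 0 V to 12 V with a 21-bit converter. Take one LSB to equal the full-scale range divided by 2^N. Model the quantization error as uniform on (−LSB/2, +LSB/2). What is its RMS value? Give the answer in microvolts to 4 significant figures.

Span = 12 V.
LSB = 12 V / 2^21 = 5.72205 µV.
RMS of a uniform error over width LSB is LSB/√12 = 1.652 µV.

1.652 µV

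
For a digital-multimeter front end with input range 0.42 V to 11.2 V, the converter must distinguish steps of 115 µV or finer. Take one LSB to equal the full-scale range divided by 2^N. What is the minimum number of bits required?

17 bits

The full-scale span is 11.2 − (0.42) = 10.78 V.
Levels needed ≥ 10.78/115 µV = 93740. 2^17 = 131072 suffices, so N_min = 17.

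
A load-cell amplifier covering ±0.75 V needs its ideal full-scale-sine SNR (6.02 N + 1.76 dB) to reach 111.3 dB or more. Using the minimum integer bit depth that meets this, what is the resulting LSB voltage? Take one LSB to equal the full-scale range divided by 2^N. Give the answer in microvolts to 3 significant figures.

Span: 0.75 V − (-0.75 V) = 1.5 V.
6.02 N + 1.76 ≥ 111.3 gives N ≥ 18.196, so the minimum integer is 19.
LSB = 1.5 V / 2^19 = 2.86 µV.

2.86 µV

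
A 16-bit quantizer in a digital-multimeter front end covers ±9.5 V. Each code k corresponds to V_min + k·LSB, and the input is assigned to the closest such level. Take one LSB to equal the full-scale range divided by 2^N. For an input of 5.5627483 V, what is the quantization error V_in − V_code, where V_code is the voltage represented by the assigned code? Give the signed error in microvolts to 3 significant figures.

+111 µV

Span: 9.5 V − (-9.5 V) = 19 V. LSB = 19 V / 2^16 ≈ 289.9 µV.
Position in LSBs: (5.5627483 − (-9.5)) × 65536/19 = 51955.3828; rounding gives k = 51955.
Reconstructed level: -9.5 + 51955 × 19/65536 V = 5.5626373291 V.
Error = V_in − V_code = 5.5627483 − (5.5626373291) = +111 µV.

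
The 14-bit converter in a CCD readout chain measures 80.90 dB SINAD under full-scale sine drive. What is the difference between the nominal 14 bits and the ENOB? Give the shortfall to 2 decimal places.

0.85 bits

N_eff = (80.90 − 1.76)/6.02 = 13.1462 bits.
Lost resolution: 14 − 13.1462 = 0.8538 bits.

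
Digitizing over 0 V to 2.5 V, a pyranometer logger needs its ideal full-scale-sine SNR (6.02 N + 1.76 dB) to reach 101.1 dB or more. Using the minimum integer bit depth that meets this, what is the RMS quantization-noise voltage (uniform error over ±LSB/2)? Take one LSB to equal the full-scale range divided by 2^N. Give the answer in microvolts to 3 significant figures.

Full-scale range = 2.5 V.
Solving 6.02 N ≥ 101.1 − 1.76: N ≥ 16.502. Round up → N = 17.
Step size = 2.5/131072 V = 19.073 µV.
σ_q = LSB/√12 = 19.073 µV/3.4641 = 5.51 µV.

5.51 µV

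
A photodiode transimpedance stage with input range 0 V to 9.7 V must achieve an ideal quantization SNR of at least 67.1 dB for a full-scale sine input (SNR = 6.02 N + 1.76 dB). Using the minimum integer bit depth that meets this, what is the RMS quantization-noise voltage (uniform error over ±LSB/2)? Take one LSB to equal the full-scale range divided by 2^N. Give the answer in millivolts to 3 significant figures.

1.37 mV

V_FS = 9.7 V.
N ≥ (67.1 − 1.76)/6.02 = 10.854 → N_min = 11.
One LSB is 9.7 V / 2048 = 4.7363 mV.
RMS noise = LSB/√12 = 1.37 mV.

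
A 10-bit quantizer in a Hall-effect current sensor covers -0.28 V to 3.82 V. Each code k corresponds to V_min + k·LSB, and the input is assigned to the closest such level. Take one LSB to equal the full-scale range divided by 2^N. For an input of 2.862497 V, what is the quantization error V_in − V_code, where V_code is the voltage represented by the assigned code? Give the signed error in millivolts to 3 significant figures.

Range = 3.82 − (-0.28) = 4.1 V. LSB = 4.1 V / 2^10 ≈ 4.004 mV.
Position in LSBs: (2.862497 − (-0.28)) × 1024/4.1 = 784.8578; rounding gives k = 785.
V_code = -0.28 + (785/1024) × 4.1 = 2.863066406 V.
Error = V_in − V_code = 2.862497 − (2.863066406) = −0.569 mV.

−0.569 mV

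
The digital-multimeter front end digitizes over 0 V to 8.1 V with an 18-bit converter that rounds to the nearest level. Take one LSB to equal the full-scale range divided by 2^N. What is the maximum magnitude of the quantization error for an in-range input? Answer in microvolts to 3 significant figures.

15.4 µV

V_FS = 8.1 V.
LSB = 8.1 V / 2^18 = 30.899 µV.
|e|_max = LSB/2 = 15.4 µV.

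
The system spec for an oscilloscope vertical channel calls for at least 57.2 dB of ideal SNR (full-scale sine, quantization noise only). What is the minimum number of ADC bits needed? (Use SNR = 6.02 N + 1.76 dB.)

10 bits

Solving 6.02 N ≥ 57.2 − 1.76: N ≥ 9.209. Round up → N = 10.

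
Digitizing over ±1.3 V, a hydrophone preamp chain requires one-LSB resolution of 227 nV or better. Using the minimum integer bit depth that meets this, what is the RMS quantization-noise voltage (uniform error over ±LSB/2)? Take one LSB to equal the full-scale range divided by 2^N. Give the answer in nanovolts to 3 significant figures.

The full-scale span is 1.3 − (-1.3) = 2.6 V.
Levels needed ≥ 2.6/227 nV = 1.145e7. 2^24 = 16777216 suffices, so N_min = 24.
Step size = 2.6/16777216 V = 154.97 nV.
σ_q = LSB/√12 = 154.97 nV/3.4641 = 44.7 nV.

44.7 nV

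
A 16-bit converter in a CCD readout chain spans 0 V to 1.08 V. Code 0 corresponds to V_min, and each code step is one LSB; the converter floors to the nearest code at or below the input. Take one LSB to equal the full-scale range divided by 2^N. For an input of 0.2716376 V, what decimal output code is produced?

Range is 1.08 V. LSB = 1.08 V / 2^16 ≈ 16.48 µV.
V_in − V_min = 0.2716376 − (0) = 0.2716376 V.
Divide by LSB: 0.2716376 × 65536/1.08 = 16483.3720.
Truncating gives code 16483.

16483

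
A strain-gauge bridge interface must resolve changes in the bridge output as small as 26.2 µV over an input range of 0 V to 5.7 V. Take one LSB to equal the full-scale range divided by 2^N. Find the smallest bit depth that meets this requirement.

18 bits

Span = 5.7 V.
Levels needed ≥ 5.7/26.2 µV = 217600. 2^18 = 262144 suffices, so N_min = 18.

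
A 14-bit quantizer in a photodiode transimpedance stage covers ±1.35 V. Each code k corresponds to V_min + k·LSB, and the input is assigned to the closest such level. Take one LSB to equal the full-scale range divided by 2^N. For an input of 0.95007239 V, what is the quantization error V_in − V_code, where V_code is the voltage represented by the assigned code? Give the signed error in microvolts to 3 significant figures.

Span: 1.35 V − (-1.35 V) = 2.7 V. LSB = 2.7 V / 2^14 ≈ 164.8 µV.
(0.95007239 − (-1.35)) / LSB = 2.30007239 × 16384/2.7 = 13957.1800. Nearest integer: k = 13957.
V_code = V_min + k × range/2^14 = -1.35 + 13957 × 2.7/16384 = 0.95004272461 V.
V_in − V_code = 0.95007239 − (0.95004272461) = +29.7 µV.

+29.7 µV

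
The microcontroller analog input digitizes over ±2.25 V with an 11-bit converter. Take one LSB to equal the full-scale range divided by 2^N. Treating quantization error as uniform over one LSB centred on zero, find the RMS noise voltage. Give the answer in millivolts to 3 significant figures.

0.634 mV

Range = 2.25 − (-2.25) = 4.5 V.
LSB = 4.5 V ÷ 2^11 = 4.5/2048 V = 2.1973 mV.
RMS of a uniform error over width LSB is LSB/√12 = 0.634 mV.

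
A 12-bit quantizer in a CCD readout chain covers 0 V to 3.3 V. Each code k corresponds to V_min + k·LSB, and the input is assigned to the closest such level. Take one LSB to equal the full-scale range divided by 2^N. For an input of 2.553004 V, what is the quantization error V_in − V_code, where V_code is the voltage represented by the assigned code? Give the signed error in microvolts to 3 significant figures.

Full-scale range = 3.3 V. LSB = 3.3 V / 2^12 ≈ 0.8057 mV.
(V_in − V_min)/LSB = (2.553004 − (0)) × 4096/3.3 = 3168.8195 → nearest code k = 3169.
V_code = V_min + k × range/2^12 = 0 + 3169 × 3.3/4096 = 2.553149414 V.
Error = V_in − V_code = 2.553004 − (2.553149414) = −145 µV.

−145 µV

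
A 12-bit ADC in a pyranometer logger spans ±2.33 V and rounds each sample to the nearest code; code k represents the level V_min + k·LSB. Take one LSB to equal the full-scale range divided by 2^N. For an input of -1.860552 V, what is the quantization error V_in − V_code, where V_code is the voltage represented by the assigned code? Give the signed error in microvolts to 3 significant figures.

−420 µV

The full-scale span is 2.33 − (-2.33) = 4.66 V. LSB = 4.66 V / 2^12 ≈ 1.138 mV.
(-1.860552 − (-2.33)) / LSB = 0.469448 × 4096/4.66 = 412.6307. Nearest integer: k = 413.
V_code = -2.33 + (413/4096) × 4.66 = -1.860131836 V.
Error = V_in − V_code = -1.860552 − (-1.860131836) = −420 µV.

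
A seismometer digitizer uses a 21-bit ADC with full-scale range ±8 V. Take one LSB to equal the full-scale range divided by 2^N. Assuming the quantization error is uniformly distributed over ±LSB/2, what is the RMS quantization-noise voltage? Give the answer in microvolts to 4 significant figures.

Range = 8 − (-8) = 16 V.
LSB = 16 V / 2^21 = 7.62939 µV.
V_rms = LSB/√12 = 7.62939 µV / √12 = 2.202 µV.

2.202 µV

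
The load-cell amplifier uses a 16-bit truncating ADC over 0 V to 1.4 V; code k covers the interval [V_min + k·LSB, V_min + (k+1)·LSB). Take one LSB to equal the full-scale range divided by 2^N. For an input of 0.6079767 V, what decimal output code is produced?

28460

V_FS = 1.4 V. LSB = 1.4 V / 2^16 ≈ 21.36 µV.
code = ⌊(V_in − V_min)/LSB⌋ = ⌊(V_in − V_min) × 2^16 / range⌋
     = ⌊(0.6079767 − (0)) × 65536 / 1.4⌋ = ⌊0.6079767 × 65536/1.4⌋
     = ⌊28460.258⌋ = 28460.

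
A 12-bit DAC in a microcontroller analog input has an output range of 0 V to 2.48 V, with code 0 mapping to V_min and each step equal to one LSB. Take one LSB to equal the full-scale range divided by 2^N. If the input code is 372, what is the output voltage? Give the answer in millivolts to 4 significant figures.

V_FS = 2.48 V. LSB = 2.48 V / 2^12.
Output = V_min + (372/4096) × range = 0 + 0.0908203 × 2.48 V
      = 0 V + 0.225234 V = 0.225234 V.

225.2 mV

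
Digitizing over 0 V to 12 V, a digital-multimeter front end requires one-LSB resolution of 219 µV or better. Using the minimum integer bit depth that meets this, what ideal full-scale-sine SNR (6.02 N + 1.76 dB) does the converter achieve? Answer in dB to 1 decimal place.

V_FS = 12 V.
Required number of levels: 12/219 µV = 54795; smallest N with 2^N ≥ that is 16.
SNR = 6.02 × 16 + 1.76 = 98.08 dB.

98.1 dB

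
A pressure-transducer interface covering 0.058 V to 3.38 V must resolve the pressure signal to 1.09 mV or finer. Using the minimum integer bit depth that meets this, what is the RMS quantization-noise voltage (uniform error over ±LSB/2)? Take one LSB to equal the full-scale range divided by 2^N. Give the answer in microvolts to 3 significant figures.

234 µV

The full-scale span is 3.38 − (0.058) = 3.322 V.
Need 2^N ≥ 3.322 V / 1.09 mV = 3048 → N_min = 12.
One LSB is 3.322 V / 4096 = 0.81104 mV.
V_rms = LSB/√12 = 234 µV.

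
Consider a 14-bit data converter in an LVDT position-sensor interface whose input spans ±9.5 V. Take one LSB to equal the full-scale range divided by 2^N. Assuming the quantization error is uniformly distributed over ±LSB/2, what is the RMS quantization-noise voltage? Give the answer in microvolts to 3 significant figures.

Full-scale range = 9.5 V − (-9.5 V) = 19 V.
LSB = 19 V ÷ 2^14 = 19/16384 V = 1.1597 mV.
σ_q = LSB/√12 = 1.1597 mV/3.4641 = 335 µV.

335 µV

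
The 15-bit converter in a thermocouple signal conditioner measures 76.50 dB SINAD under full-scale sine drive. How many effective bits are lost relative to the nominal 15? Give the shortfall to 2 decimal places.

2.58 bits

N_eff = (76.50 − 1.76)/6.02 = 12.4153 bits.
Lost resolution: 15 − 12.4153 = 2.5847 bits.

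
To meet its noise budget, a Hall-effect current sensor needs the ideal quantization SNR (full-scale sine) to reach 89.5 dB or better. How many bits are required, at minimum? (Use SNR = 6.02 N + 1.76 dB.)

15 bits

Solving 6.02 N ≥ 89.5 − 1.76: N ≥ 14.575. Round up → N = 15.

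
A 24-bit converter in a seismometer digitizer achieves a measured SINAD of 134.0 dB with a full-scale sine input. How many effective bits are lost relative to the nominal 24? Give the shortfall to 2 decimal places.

2.03 bits

Effective bits = (134.0 − 1.76)/6.02 = 21.9668.
24 − 21.9668 = 2.03 bits below nominal.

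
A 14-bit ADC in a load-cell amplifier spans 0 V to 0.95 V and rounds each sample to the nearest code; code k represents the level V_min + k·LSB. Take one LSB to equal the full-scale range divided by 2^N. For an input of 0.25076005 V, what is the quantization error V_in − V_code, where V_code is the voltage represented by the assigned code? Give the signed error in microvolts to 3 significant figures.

−18.1 µV

V_FS = 0.95 V. LSB = 0.95 V / 2^14 ≈ 57.98 µV.
(V_in − V_min)/LSB = (0.25076005 − (0)) × 16384/0.95 = 4324.6870 → nearest code k = 4325.
V_code = V_min + k × range/2^14 = 0 + 4325 × 0.95/16384 = 0.25077819824 V.
Error = V_in − V_code = 0.25076005 − (0.25077819824) = −18.1 µV.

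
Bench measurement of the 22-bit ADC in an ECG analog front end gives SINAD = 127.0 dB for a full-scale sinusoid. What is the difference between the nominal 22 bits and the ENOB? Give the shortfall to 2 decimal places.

1.20 bits

N_eff = (127.0 − 1.76)/6.02 = 20.8040 bits.
Shortfall = 22 − 20.8040 = 1.1960 bits.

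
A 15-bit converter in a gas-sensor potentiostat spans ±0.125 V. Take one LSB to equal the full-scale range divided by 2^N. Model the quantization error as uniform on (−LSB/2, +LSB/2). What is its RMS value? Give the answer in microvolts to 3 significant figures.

2.20 µV

Range = 0.125 − (-0.125) = 0.25 V.
One LSB is 0.25 V / 32768 = 7.6294 µV.
σ_q = LSB/√12 = 7.6294 µV/3.4641 = 2.20 µV.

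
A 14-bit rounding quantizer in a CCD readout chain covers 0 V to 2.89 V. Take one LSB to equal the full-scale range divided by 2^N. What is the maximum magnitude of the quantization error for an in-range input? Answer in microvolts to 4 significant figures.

Range is 2.89 V.
One LSB is 2.89 V / 16384 = 176.392 µV.
|e|_max = LSB/2 = 88.20 µV.

88.20 µV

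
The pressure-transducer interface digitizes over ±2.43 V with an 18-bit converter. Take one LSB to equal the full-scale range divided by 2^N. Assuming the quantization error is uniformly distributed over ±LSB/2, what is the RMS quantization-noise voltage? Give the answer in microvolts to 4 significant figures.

Range = 2.43 − (-2.43) = 4.86 V.
One LSB is 4.86 V / 262144 = 18.5394 µV.
For a uniform distribution on [−LSB/2, +LSB/2], V_rms = LSB/√12 = 18.5394 µV/3.4641 = 5.352 µV.

5.352 µV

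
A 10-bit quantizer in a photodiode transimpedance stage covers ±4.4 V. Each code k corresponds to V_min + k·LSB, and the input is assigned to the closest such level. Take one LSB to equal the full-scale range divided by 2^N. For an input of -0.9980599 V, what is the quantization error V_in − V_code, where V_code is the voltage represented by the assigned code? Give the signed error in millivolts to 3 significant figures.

−1.18 mV

Full-scale range = 4.4 V − (-4.4 V) = 8.8 V. LSB = 8.8 V / 2^10 ≈ 8.594 mV.
(-0.9980599 − (-4.4)) / LSB = 3.4019401 × 1024/8.8 = 395.8621. Nearest integer: k = 396.
Reconstructed level: -4.4 + 396 × 8.8/1024 V = -0.9968750000 V.
Error = V_in − V_code = -0.9980599 − (-0.9968750000) = −1.18 mV.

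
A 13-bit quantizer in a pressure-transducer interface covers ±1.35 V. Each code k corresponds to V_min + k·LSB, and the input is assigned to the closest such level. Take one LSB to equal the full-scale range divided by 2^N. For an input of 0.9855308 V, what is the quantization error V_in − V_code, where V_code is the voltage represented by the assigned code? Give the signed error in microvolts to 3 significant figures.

Range = 1.35 − (-1.35) = 2.7 V. LSB = 2.7 V / 2^13 ≈ 329.6 µV.
Position in LSBs: (0.9855308 − (-1.35)) × 8192/2.7 = 7086.1734; rounding gives k = 7086.
Reconstructed level: -1.35 + 7086 × 2.7/8192 V = 0.9854736328 V.
V_in − V_code = 0.9855308 − (0.9854736328) = +57.2 µV.

+57.2 µV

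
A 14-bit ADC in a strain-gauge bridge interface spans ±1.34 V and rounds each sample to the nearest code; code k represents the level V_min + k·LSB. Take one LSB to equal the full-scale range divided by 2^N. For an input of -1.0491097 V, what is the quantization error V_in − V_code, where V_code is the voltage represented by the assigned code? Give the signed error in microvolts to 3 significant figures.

+55.3 µV

Span: 1.34 V − (-1.34 V) = 2.68 V. LSB = 2.68 V / 2^14 ≈ 163.6 µV.
Position in LSBs: (-1.0491097 − (-1.34)) × 16384/2.68 = 1778.3383; rounding gives k = 1778.
V_code = -1.34 + (1778/16384) × 2.68 = -1.0491650391 V.
V_in − V_code = -1.0491097 − (-1.0491650391) = +55.3 µV.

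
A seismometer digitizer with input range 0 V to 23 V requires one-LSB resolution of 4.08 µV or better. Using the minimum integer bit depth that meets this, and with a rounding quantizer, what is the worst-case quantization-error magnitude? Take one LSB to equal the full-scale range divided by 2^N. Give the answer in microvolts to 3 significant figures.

1.37 µV

Range is 23 V.
Need 2^N ≥ 23 V / 4.08 µV = 5.637e6 → N_min = 23.
Step size = 23/8388608 V = 2.7418 µV.
Half an LSB is 1.37 µV.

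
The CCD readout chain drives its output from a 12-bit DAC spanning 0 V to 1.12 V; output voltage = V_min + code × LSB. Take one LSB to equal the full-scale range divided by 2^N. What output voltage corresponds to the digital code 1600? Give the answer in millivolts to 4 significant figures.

Range is 1.12 V. LSB = 1.12 V / 2^12.
Output = V_min + (1600/4096) × range = 0 + 0.390625 × 1.12 V
      = 0 + 0.437500 = 0.437500 V.

437.5 mV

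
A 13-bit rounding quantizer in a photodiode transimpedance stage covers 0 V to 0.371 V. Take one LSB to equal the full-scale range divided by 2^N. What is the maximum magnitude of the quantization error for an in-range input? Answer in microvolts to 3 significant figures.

Full-scale range = 0.371 V.
LSB = 0.371 V ÷ 2^13 = 0.371/8192 V = 45.288 µV.
|e|_max = LSB/2 = 22.6 µV.

22.6 µV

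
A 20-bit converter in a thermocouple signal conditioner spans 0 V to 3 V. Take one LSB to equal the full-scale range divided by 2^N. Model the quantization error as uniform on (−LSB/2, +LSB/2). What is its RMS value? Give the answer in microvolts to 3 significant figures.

Range is 3 V.
One LSB is 3 V / 1048576 = 2.8610 µV.
RMS of a uniform error over width LSB is LSB/√12 = 0.826 µV.

0.826 µV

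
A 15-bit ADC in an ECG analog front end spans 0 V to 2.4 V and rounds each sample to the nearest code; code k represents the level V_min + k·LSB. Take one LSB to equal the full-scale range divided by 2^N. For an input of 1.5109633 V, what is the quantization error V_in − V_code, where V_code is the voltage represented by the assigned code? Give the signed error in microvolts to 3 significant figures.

Range is 2.4 V. LSB = 2.4 V / 2^15 ≈ 73.24 µV.
(1.5109633 − (0)) / LSB = 1.5109633 × 32768/2.4 = 20629.6856. Nearest integer: k = 20630.
Reconstructed level: 0 + 20630 × 2.4/32768 V = 1.5109863281 V.
Error = V_in − V_code = 1.5109633 − (1.5109863281) = −23.0 µV.

−23.0 µV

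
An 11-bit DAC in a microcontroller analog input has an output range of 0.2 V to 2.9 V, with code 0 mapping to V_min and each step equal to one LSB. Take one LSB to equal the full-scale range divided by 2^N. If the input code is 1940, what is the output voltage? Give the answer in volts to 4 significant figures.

Range = 2.9 − (0.2) = 2.7 V. LSB = 2.7 V / 2^11.
V_out = 0.2 + 1940 × (2.7/2048) V
      = 0.2 V + 2.55762 V = 2.75762 V.

2.758 V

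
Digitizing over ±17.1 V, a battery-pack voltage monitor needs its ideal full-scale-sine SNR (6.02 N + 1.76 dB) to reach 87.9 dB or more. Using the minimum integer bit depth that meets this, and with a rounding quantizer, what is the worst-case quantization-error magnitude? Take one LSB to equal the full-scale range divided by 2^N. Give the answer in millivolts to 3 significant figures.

0.522 mV

Range = 17.1 − (-17.1) = 34.2 V.
N ≥ (87.9 − 1.76)/6.02 = 14.309 → N_min = 15.
One LSB is 34.2 V / 32768 = 1.0437 mV.
Max error for round-to-nearest is LSB/2 = 0.522 mV.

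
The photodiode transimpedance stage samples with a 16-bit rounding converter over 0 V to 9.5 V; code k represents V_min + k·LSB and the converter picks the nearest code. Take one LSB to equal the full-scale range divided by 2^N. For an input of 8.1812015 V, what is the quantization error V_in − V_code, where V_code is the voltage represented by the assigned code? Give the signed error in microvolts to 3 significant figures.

Span = 9.5 V. LSB = 9.5 V / 2^16 ≈ 145.0 µV.
(V_in − V_min)/LSB = (8.1812015 − (0)) × 65536/9.5 = 56438.2338 → nearest code k = 56438.
V_code = V_min + k × range/2^16 = 0 + 56438 × 9.5/65536 = 8.1811676025 V.
V_in − V_code = 8.1812015 − (8.1811676025) = +33.9 µV.

+33.9 µV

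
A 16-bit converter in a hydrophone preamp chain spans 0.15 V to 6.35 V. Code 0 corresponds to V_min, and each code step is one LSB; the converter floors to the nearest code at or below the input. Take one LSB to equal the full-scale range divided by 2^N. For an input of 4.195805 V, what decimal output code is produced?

Range = 6.35 − (0.15) = 6.2 V. LSB = 6.2 V / 2^16 ≈ 94.60 µV.
V_in − V_min = 4.195805 − (0.15) = 4.045805 V.
Divide by LSB: 4.045805 × 65536/6.2 = 42765.4639.
Truncating gives code 42765.

42765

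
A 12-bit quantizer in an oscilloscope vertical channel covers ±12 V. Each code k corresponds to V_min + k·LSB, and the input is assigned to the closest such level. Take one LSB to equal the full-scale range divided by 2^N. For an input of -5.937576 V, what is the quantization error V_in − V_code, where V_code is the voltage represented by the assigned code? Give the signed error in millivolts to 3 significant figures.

Range = 12 − (-12) = 24 V. LSB = 24 V / 2^12 ≈ 5.859 mV.
(-5.937576 − (-12)) / LSB = 6.062424 × 4096/24 = 1034.6537. Nearest integer: k = 1035.
V_code = -12 + (1035/4096) × 24 = -5.935546875 V.
Error = V_in − V_code = -5.937576 − (-5.935546875) = −2.03 mV.

−2.03 mV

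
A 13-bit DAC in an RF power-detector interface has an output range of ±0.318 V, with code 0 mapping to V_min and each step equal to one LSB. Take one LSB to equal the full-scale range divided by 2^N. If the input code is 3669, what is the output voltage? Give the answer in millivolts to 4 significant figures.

Range = 0.318 − (-0.318) = 0.636 V. LSB = 0.636 V / 2^13.
V_out = -0.318 + 3669 × (0.636/8192) V
      = -0.318 + 0.284849 = -0.0331509 V.

-33.15 mV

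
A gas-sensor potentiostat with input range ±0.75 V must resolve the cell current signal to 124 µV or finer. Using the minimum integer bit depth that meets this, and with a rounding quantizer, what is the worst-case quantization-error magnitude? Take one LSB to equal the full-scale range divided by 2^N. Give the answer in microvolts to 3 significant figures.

The full-scale span is 0.75 − (-0.75) = 1.5 V.
Need 2^N ≥ 1.5 V / 124 µV = 12100 → N_min = 14.
LSB = 1.5 V / 2^14 = 91.553 µV.
Max error for round-to-nearest is LSB/2 = 45.8 µV.

45.8 µV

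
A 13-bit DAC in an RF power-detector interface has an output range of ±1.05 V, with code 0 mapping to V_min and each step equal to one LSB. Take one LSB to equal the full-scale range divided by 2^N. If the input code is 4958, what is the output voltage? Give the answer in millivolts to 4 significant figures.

221.0 mV

Span: 1.05 V − (-1.05 V) = 2.1 V. LSB = 2.1 V / 2^13.
V_out = -1.05 + 4958 × (2.1/8192) V
      = -1.05 + 1.27097 = 0.220972 V.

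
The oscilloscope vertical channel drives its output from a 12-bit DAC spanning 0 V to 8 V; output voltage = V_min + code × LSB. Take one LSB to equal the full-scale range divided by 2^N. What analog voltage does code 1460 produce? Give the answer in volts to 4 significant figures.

V_FS = 8 V. LSB = 8 V / 2^12.
V_out = 0 + 1460 × (8/4096) V
      = 0 + 2.85156 = 2.85156 V.

2.852 V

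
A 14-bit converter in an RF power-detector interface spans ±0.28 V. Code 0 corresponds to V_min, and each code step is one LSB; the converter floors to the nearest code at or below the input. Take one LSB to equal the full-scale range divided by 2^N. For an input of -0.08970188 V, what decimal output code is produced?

5567

Span: 0.28 V − (-0.28 V) = 0.56 V. LSB = 0.56 V / 2^14 ≈ 34.18 µV.
(V_in − V_min) × 2^14/range = (-0.08970188 − (-0.28)) × 16384/0.56 = 5567.579.
Floor → code = 5567.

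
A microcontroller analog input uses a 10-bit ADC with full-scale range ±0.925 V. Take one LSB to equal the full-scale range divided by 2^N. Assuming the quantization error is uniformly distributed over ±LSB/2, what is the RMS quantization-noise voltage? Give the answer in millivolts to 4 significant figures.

The full-scale span is 0.925 − (-0.925) = 1.85 V.
Step size = 1.85/1024 V = 1.80664 mV.
RMS of a uniform error over width LSB is LSB/√12 = 0.5215 mV.

0.5215 mV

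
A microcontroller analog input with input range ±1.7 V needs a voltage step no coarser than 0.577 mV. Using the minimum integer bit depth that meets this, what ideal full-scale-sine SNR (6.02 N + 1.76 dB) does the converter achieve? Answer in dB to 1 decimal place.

80.0 dB

Span: 1.7 V − (-1.7 V) = 3.4 V.
Levels needed ≥ 3.4/0.577 mV = 5893. 2^13 = 8192 suffices, so N_min = 13.
6.02(13) + 1.76 = 80.02 dB.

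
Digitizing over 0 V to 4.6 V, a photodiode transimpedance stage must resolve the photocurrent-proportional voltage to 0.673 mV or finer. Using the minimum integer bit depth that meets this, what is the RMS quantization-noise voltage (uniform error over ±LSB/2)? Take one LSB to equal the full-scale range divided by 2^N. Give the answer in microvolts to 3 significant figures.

162 µV

Span = 4.6 V.
Required number of levels: 4.6/0.673 mV = 6835.1; smallest N with 2^N ≥ that is 13.
LSB = 4.6 V ÷ 2^13 = 4.6/8192 V = 0.56152 mV.
V_rms = LSB/√12 = 162 µV.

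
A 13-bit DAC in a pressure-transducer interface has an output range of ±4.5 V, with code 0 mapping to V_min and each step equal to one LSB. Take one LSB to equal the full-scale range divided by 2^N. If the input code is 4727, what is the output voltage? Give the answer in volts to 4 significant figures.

0.6932 V

The full-scale span is 4.5 − (-4.5) = 9 V. LSB = 9 V / 2^13.
Output = V_min + (4727/8192) × range = -4.5 + 0.577026 × 9 V
      = -4.5 + 5.19324 = 0.693237 V.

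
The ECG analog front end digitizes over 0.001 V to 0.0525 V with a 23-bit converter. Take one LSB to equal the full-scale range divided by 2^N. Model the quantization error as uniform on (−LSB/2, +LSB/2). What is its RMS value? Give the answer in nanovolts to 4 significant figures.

Full-scale range = 0.0525 V − (0.001 V) = 0.0515 V.
LSB = 0.0515 V ÷ 2^23 = 0.0515/8388608 V = 6.13928 nV.
σ_q = LSB/√12 = 6.13928 nV/3.4641 = 1.772 nV.

1.772 nV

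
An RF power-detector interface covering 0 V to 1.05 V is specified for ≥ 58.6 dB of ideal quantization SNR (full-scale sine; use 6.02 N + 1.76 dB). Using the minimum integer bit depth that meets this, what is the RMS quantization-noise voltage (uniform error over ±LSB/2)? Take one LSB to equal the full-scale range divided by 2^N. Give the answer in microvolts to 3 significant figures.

296 µV

Range is 1.05 V.
Solving 6.02 N ≥ 58.6 − 1.76: N ≥ 9.442. Round up → N = 10.
LSB = 1.05 V / 2^10 = 1.0254 mV.
RMS noise = LSB/√12 = 296 µV.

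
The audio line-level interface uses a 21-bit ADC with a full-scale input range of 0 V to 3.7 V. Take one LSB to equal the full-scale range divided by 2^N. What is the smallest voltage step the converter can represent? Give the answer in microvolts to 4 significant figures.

1.764 µV

Span = 3.7 V.
Number of codes = 2^21 = 2097152.
Step size = 3.7/2097152 V = 1.764 µV.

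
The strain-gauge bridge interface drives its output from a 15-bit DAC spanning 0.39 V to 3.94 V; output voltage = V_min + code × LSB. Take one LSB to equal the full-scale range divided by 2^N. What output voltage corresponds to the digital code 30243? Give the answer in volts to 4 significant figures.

3.666 V

The full-scale span is 3.94 − (0.39) = 3.55 V. LSB = 3.55 V / 2^15.
V_out = V_min + code × LSB = 0.39 V + 30243 × 3.55 V / 32768
      = 0.39 V + 3.27645 V = 3.66645 V.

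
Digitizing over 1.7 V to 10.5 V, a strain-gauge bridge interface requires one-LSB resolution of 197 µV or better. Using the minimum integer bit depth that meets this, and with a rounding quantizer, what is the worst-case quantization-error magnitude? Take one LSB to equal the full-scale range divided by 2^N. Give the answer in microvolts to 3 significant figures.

Range = 10.5 − (1.7) = 8.8 V.
Required number of levels: 8.8/197 µV = 44670; smallest N with 2^N ≥ that is 16.
One LSB is 8.8 V / 65536 = 134.28 µV.
|e|_max = LSB/2 = 67.1 µV.

67.1 µV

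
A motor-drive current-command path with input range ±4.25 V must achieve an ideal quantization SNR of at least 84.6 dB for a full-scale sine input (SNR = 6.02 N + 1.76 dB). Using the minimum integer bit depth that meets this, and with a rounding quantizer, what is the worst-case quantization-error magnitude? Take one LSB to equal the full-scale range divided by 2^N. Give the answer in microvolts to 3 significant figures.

259 µV

Span: 4.25 V − (-4.25 V) = 8.5 V.
Required N = ⌈(84.6 − 1.76)/6.02⌉ = ⌈13.761⌉ = 14.
Step size = 8.5/16384 V = 0.51880 mV.
Max error for round-to-nearest is LSB/2 = 259 µV.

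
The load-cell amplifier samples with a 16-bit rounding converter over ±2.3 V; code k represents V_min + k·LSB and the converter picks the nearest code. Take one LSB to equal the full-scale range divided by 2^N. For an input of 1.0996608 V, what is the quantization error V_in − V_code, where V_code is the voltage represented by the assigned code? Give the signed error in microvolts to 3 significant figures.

−12.7 µV

Span: 2.3 V − (-2.3 V) = 4.6 V. LSB = 4.6 V / 2^16 ≈ 70.19 µV.
(V_in − V_min)/LSB = (1.0996608 − (-2.3)) × 65536/4.6 = 48434.8196 → nearest code k = 48435.
V_code = -2.3 + (48435/65536) × 4.6 = 1.0996734619 V.
e = 1.0996608 − (1.0996734619) = −12.7 µV.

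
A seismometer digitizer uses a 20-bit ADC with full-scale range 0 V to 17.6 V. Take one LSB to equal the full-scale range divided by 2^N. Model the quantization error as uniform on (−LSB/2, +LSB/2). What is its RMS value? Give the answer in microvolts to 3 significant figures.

Full-scale range = 17.6 V.
One LSB is 17.6 V / 1048576 = 16.785 µV.
For a uniform distribution on [−LSB/2, +LSB/2], V_rms = LSB/√12 = 16.785 µV/3.4641 = 4.85 µV.

4.85 µV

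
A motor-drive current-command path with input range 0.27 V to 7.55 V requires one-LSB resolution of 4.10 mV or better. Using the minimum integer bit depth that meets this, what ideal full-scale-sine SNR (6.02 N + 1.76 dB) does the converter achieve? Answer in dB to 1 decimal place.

68.0 dB

Range = 7.55 − (0.27) = 7.28 V.
7.28 V / 4.10 mV = 1776. Since 2^10 = 1024 and 2^11 = 2048, N = 11.
Ideal SNR at N = 11: 6.02·11 + 1.76 = 68.0 dB.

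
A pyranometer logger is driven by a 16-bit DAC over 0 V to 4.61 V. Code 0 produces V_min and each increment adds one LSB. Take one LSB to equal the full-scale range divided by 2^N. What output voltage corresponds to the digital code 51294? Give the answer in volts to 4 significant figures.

V_FS = 4.61 V. LSB = 4.61 V / 2^16.
Output = V_min + (51294/65536) × range = 0 + 0.782684 × 4.61 V
      = 0 + 3.60817 = 3.60817 V.

3.608 V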